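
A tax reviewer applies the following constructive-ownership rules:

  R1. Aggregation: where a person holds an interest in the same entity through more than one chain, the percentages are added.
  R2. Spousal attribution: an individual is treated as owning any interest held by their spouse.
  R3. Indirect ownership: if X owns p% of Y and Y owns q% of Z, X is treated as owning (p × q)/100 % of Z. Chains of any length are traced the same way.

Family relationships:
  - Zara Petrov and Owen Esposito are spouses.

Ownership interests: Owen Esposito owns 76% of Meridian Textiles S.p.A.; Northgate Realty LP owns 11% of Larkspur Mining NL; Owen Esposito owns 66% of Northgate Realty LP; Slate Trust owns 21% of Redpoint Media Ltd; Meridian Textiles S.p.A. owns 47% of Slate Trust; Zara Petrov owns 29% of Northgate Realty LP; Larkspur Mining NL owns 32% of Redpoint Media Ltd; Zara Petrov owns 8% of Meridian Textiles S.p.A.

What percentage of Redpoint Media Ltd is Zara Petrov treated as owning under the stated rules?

By spousal attribution (R2), Zara Petrov is treated as also owning Owen Esposito's interest in Northgate Realty LP, giving 29% + 66% = 95%.
By spousal attribution (R2), Zara Petrov is treated as also owning Owen Esposito's interest in Meridian Textiles S.p.A, giving 8% + 76% = 84%.
Chain via Northgate Realty LP → Larkspur Mining NL (R3): 95% × 11% × 32% = 3.344% of Redpoint Media Ltd.
Chain via Meridian Textiles S.p.A. → Slate Trust (R3): 84% × 47% × 21% = 8.2908% of Redpoint Media Ltd.
Aggregating (R1): 3.344% + 8.2908% = 11.6348%.

11.6348%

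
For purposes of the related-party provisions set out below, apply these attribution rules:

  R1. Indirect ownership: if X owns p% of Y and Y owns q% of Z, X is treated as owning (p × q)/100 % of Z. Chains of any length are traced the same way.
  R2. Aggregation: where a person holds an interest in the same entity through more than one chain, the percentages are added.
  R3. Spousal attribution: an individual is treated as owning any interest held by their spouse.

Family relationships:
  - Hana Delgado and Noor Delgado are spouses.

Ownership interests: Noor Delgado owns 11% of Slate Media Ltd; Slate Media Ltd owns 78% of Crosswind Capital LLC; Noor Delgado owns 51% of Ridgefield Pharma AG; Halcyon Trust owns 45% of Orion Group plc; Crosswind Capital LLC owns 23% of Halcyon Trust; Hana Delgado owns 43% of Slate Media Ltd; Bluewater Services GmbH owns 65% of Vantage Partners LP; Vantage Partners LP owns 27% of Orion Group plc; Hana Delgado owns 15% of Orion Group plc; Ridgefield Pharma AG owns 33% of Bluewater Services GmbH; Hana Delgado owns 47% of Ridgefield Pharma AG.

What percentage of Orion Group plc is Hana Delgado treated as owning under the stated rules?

By spousal attribution (R3), Hana Delgado is treated as also owning Noor Delgado's interest in Slate Media Ltd, giving 43% + 11% = 54%.
By spousal attribution (R3), Hana Delgado is treated as also owning Noor Delgado's interest in Ridgefield Pharma AG, giving 47% + 51% = 98%.
Chain via Slate Media Ltd → Crosswind Capital LLC → Halcyon Trust (R1): 54% × 78% × 23% × 45% = 4.35942% of Orion Group plc.
Chain via Ridgefield Pharma AG → Bluewater Services GmbH → Vantage Partners LP (R1): 98% × 33% × 65% × 27% = 5.67567% of Orion Group plc.
Direct interest in Orion Group plc: 15%.
Aggregating (R2): 4.35942% + 5.67567% + 15% = 25.03509%.

25.03509%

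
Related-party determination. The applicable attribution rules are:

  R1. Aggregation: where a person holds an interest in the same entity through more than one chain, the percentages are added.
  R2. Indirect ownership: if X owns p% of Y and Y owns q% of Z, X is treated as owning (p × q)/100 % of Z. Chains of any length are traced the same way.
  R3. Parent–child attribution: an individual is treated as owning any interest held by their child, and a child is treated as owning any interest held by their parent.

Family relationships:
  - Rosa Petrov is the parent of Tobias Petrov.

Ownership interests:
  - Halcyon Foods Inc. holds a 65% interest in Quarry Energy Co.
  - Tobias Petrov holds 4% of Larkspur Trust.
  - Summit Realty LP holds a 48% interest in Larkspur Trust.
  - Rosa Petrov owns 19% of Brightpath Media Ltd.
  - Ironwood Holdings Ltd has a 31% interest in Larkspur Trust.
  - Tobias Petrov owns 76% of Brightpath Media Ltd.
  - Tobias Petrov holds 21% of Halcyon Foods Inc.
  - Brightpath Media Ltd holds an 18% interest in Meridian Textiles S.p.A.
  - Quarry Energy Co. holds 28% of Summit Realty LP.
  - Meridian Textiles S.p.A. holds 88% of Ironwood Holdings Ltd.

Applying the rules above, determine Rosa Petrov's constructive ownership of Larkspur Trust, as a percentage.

By parent–child attribution (R3), Rosa Petrov is treated as also owning Tobias Petrov's interest in Brightpath Media Ltd, giving 19% + 76% = 95%.
By parent–child attribution (R3), Rosa Petrov is treated as owning Tobias Petrov's 21% interest in Halcyon Foods Inc.
By parent–child attribution (R3), Rosa Petrov is treated as owning Tobias Petrov's 4% interest in Larkspur Trust.
Chain via Brightpath Media Ltd → Meridian Textiles S.p.A. → Ironwood Holdings Ltd (R2): 95% × 18% × 88% × 31% = 4.66488% of Larkspur Trust.
Chain via Halcyon Foods Inc. → Quarry Energy Co. → Summit Realty LP (R2): 21% × 65% × 28% × 48% = 1.83456% of Larkspur Trust.
Direct interest in Larkspur Trust: 4%.
Aggregating (R1): 4.66488% + 1.83456% + 4% = 10.49944%.

10.49944%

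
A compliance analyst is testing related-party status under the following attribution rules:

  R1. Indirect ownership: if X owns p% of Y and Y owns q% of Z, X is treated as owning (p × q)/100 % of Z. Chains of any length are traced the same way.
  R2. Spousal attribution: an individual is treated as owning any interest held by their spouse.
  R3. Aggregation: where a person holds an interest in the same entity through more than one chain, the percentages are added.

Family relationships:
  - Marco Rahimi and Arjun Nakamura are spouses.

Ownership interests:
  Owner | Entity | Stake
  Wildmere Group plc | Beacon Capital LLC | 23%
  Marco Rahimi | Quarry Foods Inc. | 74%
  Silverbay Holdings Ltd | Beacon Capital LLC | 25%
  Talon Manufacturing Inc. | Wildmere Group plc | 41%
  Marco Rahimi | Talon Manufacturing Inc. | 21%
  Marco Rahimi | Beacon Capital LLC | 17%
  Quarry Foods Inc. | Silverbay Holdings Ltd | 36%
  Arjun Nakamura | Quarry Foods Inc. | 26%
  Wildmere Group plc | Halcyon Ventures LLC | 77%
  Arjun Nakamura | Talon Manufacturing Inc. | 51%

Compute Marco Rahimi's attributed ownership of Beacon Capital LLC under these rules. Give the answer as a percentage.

32.7896%

By spousal attribution (R2), Marco Rahimi is treated as also owning Arjun Nakamura's interest in Quarry Foods Inc, giving 74% + 26% = 100%.
By spousal attribution (R2), Marco Rahimi is treated as also owning Arjun Nakamura's interest in Talon Manufacturing Inc, giving 21% + 51% = 72%.
Chain via Quarry Foods Inc. → Silverbay Holdings Ltd (R1): 100% × 36% × 25% = 9% of Beacon Capital LLC.
Chain via Talon Manufacturing Inc. → Wildmere Group plc (R1): 72% × 41% × 23% = 6.7896% of Beacon Capital LLC.
Direct interest in Beacon Capital LLC: 17%.
Aggregating (R3): 9% + 6.7896% + 17% = 32.7896%.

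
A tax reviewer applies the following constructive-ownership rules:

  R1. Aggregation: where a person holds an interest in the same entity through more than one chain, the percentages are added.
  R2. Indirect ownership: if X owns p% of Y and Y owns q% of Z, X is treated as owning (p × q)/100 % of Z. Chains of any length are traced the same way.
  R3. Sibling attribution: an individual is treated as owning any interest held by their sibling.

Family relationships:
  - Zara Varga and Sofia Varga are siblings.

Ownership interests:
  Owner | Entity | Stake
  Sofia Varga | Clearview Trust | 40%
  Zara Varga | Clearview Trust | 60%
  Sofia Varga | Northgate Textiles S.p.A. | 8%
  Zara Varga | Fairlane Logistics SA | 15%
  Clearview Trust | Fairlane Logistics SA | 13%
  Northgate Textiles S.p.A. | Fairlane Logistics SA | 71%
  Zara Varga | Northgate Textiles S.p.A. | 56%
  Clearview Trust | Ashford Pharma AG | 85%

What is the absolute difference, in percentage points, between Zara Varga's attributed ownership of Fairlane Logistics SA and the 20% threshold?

By sibling attribution (R3), Zara Varga is treated as also owning Sofia Varga's interest in Clearview Trust, giving 60% + 40% = 100%.
By sibling attribution (R3), Zara Varga is treated as also owning Sofia Varga's interest in Northgate Textiles S.p.A, giving 56% + 8% = 64%.
Chain via Clearview Trust (R2): 100% × 13% = 13% of Fairlane Logistics SA.
Chain via Northgate Textiles S.p.A. (R2): 64% × 71% = 45.44% of Fairlane Logistics SA.
Direct interest in Fairlane Logistics SA: 15%.
Aggregating (R1): 13% + 45.44% + 15% = 73.44%.
73.44% exceeds the 20% threshold by 53.44 percentage points.

53.44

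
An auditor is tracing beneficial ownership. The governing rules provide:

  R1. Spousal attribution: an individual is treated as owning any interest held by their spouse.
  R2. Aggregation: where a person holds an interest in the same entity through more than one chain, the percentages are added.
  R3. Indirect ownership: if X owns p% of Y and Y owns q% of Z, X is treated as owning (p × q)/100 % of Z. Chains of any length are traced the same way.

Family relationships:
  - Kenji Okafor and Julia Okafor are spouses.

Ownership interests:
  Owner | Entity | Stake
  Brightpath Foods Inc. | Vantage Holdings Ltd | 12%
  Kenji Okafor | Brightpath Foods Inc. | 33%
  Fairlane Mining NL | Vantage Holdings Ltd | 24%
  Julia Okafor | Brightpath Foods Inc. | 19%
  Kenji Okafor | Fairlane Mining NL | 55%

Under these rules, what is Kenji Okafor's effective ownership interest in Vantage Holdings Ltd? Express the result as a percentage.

19.44%

By spousal attribution (R1), Kenji Okafor is treated as also owning Julia Okafor's interest in Brightpath Foods Inc, giving 33% + 19% = 52%.
Chain via Brightpath Foods Inc. (R3): 52% × 12% = 6.24% of Vantage Holdings Ltd.
Chain via Fairlane Mining NL (R3): 55% × 24% = 13.2% of Vantage Holdings Ltd.
Aggregating (R2): 6.24% + 13.2% = 19.44%.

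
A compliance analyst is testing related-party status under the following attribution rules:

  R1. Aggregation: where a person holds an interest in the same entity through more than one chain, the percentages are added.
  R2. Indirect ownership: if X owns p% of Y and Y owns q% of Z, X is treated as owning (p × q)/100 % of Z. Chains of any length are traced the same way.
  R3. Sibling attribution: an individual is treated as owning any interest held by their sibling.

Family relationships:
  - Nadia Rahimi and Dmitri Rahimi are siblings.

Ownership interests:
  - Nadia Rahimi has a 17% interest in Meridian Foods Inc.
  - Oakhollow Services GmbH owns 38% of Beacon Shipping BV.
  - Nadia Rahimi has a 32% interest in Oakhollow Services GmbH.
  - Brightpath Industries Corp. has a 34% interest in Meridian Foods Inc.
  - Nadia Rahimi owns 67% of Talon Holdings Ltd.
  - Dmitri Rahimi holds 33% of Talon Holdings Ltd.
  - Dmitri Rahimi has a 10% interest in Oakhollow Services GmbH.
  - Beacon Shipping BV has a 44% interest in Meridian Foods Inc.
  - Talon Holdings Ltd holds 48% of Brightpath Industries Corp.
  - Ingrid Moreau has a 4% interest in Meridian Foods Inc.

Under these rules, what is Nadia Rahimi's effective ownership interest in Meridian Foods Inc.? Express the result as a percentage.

By sibling attribution (R3), Nadia Rahimi is treated as also owning Dmitri Rahimi's interest in Talon Holdings Ltd, giving 67% + 33% = 100%.
By sibling attribution (R3), Nadia Rahimi is treated as also owning Dmitri Rahimi's interest in Oakhollow Services GmbH, giving 32% + 10% = 42%.
Chain via Talon Holdings Ltd → Brightpath Industries Corp. (R2): 100% × 48% × 34% = 16.32% of Meridian Foods Inc.
Chain via Oakhollow Services GmbH → Beacon Shipping BV (R2): 42% × 38% × 44% = 7.0224% of Meridian Foods Inc.
Direct interest in Meridian Foods Inc: 17%.
Aggregating (R1): 16.32% + 7.0224% + 17% = 40.3424%.

40.3424%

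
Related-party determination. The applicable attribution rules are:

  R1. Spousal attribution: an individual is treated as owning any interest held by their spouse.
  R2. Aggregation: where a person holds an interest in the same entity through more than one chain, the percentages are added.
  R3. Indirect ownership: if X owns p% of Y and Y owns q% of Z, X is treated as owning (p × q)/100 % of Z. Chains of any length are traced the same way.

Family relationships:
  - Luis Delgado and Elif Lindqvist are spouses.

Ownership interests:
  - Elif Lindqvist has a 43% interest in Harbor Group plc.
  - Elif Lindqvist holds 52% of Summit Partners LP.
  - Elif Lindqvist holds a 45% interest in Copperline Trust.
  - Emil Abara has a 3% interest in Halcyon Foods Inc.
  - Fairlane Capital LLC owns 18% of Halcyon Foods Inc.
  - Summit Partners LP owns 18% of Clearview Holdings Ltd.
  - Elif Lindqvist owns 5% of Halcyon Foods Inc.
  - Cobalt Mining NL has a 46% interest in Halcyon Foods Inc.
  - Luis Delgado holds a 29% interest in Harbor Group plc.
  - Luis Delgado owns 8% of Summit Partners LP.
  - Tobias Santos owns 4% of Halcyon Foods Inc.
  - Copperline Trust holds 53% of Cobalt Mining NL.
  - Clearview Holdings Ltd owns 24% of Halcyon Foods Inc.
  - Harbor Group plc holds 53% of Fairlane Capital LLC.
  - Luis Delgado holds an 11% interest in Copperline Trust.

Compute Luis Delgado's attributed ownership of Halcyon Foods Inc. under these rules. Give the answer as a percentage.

28.1136%

By spousal attribution (R1), Luis Delgado is treated as also owning Elif Lindqvist's interest in Harbor Group plc, giving 29% + 43% = 72%.
By spousal attribution (R1), Luis Delgado is treated as also owning Elif Lindqvist's interest in Summit Partners LP, giving 8% + 52% = 60%.
By spousal attribution (R1), Luis Delgado is treated as also owning Elif Lindqvist's interest in Copperline Trust, giving 11% + 45% = 56%.
By spousal attribution (R1), Luis Delgado is treated as owning Elif Lindqvist's 5% interest in Halcyon Foods Inc.
Chain via Harbor Group plc → Fairlane Capital LLC (R3): 72% × 53% × 18% = 6.8688% of Halcyon Foods Inc.
Chain via Summit Partners LP → Clearview Holdings Ltd (R3): 60% × 18% × 24% = 2.592% of Halcyon Foods Inc.
Chain via Copperline Trust → Cobalt Mining NL (R3): 56% × 53% × 46% = 13.6528% of Halcyon Foods Inc.
Direct interest in Halcyon Foods Inc: 5%.
Aggregating (R2): 6.8688% + 2.592% + 13.6528% + 5% = 28.1136%.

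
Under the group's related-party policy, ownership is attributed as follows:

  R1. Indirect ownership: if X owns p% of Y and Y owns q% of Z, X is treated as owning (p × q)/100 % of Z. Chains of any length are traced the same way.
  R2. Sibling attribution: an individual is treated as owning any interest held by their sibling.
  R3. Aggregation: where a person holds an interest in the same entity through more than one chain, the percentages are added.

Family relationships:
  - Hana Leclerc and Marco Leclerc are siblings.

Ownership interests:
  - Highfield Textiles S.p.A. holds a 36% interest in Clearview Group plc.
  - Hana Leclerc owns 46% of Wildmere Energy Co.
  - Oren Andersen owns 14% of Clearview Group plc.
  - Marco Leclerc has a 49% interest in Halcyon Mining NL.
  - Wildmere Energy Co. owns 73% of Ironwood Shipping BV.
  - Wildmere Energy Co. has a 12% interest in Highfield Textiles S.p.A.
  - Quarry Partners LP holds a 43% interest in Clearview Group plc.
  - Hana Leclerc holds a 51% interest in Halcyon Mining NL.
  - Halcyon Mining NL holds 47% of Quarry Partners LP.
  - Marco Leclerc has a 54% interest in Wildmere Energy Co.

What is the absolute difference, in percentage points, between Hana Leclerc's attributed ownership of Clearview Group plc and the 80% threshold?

By sibling attribution (R2), Hana Leclerc is treated as also owning Marco Leclerc's interest in Wildmere Energy Co, giving 46% + 54% = 100%.
By sibling attribution (R2), Hana Leclerc is treated as also owning Marco Leclerc's interest in Halcyon Mining NL, giving 51% + 49% = 100%.
Chain via Wildmere Energy Co. → Highfield Textiles S.p.A. (R1): 100% × 12% × 36% = 4.32% of Clearview Group plc.
Chain via Halcyon Mining NL → Quarry Partners LP (R1): 100% × 47% × 43% = 20.21% of Clearview Group plc.
Aggregating (R3): 4.32% + 20.21% = 24.53%.
24.53% falls short of the 80% threshold by 55.47 percentage points.

55.47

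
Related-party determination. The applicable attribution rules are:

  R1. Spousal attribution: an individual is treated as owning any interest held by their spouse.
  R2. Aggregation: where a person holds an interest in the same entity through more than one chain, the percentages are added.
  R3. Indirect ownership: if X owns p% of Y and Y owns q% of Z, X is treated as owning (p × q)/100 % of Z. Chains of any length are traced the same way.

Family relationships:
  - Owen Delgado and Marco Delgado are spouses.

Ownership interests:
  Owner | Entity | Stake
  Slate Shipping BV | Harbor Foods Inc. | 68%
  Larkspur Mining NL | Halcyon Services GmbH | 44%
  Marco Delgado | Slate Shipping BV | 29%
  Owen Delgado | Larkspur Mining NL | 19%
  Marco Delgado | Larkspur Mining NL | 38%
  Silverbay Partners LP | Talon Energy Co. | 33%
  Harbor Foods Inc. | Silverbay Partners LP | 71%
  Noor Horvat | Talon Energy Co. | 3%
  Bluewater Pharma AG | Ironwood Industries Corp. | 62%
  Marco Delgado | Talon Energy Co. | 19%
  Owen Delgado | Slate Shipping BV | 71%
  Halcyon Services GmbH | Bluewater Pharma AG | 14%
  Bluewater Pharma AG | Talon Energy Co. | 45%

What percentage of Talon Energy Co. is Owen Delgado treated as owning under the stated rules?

By spousal attribution (R1), Owen Delgado is treated as also owning Marco Delgado's interest in Larkspur Mining NL, giving 19% + 38% = 57%.
By spousal attribution (R1), Owen Delgado is treated as also owning Marco Delgado's interest in Slate Shipping BV, giving 71% + 29% = 100%.
By spousal attribution (R1), Owen Delgado is treated as owning Marco Delgado's 19% interest in Talon Energy Co.
Chain via Larkspur Mining NL → Halcyon Services GmbH → Bluewater Pharma AG (R3): 57% × 44% × 14% × 45% = 1.58004% of Talon Energy Co.
Chain via Slate Shipping BV → Harbor Foods Inc. → Silverbay Partners LP (R3): 100% × 68% × 71% × 33% = 15.9324% of Talon Energy Co.
Direct interest in Talon Energy Co: 19%.
Aggregating (R2): 1.58004% + 15.9324% + 19% = 36.51244%.

36.51244%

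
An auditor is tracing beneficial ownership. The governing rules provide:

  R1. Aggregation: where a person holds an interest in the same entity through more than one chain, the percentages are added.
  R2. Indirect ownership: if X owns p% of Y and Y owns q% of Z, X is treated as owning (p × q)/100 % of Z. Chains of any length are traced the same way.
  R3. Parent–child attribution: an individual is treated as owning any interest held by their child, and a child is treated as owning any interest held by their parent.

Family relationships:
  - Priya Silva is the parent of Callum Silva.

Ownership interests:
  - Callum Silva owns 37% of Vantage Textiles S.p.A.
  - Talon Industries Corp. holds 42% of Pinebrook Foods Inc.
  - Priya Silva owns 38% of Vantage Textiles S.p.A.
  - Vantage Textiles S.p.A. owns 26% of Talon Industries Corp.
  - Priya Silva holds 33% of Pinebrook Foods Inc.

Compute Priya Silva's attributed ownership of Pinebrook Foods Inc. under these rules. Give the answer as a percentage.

By parent–child attribution (R3), Priya Silva is treated as also owning Callum Silva's interest in Vantage Textiles S.p.A, giving 38% + 37% = 75%.
Chain via Vantage Textiles S.p.A. → Talon Industries Corp. (R2): 75% × 26% × 42% = 8.19% of Pinebrook Foods Inc.
Direct interest in Pinebrook Foods Inc: 33%.
Aggregating (R1): 8.19% + 33% = 41.19%.

41.19%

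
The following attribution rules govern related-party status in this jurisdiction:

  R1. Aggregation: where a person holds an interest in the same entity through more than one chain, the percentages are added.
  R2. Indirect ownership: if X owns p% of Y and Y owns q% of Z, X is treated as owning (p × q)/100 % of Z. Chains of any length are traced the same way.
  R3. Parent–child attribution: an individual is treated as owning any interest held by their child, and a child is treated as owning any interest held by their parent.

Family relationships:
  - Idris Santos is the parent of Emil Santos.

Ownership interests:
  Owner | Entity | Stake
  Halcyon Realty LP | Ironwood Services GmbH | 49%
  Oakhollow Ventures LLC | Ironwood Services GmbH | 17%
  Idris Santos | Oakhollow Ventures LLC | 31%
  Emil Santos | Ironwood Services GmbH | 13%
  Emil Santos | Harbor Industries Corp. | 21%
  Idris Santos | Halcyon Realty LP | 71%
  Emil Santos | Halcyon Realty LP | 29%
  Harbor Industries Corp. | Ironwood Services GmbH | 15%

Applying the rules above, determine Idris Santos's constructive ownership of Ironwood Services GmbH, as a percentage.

70.42%

By parent–child attribution (R3), Idris Santos is treated as also owning Emil Santos's interest in Halcyon Realty LP, giving 71% + 29% = 100%.
By parent–child attribution (R3), Idris Santos is treated as owning Emil Santos's 21% interest in Harbor Industries Corp.
By parent–child attribution (R3), Idris Santos is treated as owning Emil Santos's 13% interest in Ironwood Services GmbH.
Chain via Halcyon Realty LP (R2): 100% × 49% = 49% of Ironwood Services GmbH.
Chain via Oakhollow Ventures LLC (R2): 31% × 17% = 5.27% of Ironwood Services GmbH.
Chain via Harbor Industries Corp. (R2): 21% × 15% = 3.15% of Ironwood Services GmbH.
Direct interest in Ironwood Services GmbH: 13%.
Aggregating (R1): 49% + 5.27% + 3.15% + 13% = 70.42%.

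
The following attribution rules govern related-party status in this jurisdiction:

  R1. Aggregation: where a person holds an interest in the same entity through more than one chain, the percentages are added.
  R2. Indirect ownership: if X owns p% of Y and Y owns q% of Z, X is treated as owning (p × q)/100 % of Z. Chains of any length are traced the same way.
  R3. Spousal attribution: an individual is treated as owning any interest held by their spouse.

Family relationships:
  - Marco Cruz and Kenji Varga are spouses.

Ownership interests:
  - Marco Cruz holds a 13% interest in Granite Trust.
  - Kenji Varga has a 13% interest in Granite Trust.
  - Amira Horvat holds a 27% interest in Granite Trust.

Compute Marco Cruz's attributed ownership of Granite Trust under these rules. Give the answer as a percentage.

By spousal attribution (R3), Marco Cruz is treated as also owning Kenji Varga's interest in Granite Trust, giving 13% + 13% = 26%.
Direct interest in Granite Trust: 26%.

26%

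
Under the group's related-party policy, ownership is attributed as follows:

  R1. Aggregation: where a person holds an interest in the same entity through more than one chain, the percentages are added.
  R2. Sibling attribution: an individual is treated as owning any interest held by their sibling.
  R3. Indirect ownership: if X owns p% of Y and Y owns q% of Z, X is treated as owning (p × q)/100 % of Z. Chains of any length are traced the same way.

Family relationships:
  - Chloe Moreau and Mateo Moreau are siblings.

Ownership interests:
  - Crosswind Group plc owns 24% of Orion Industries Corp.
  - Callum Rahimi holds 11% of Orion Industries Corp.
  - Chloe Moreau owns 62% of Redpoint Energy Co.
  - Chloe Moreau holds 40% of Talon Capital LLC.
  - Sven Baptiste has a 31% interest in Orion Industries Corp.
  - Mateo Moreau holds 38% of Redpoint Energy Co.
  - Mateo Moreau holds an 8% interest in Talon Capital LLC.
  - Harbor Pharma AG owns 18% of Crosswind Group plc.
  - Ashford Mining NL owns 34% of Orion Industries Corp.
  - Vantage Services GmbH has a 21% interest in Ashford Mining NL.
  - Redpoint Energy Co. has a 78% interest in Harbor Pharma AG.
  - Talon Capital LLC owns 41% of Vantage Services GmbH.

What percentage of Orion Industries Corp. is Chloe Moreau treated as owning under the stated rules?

By sibling attribution (R2), Chloe Moreau is treated as also owning Mateo Moreau's interest in Redpoint Energy Co, giving 62% + 38% = 100%.
By sibling attribution (R2), Chloe Moreau is treated as also owning Mateo Moreau's interest in Talon Capital LLC, giving 40% + 8% = 48%.
Chain via Redpoint Energy Co. → Harbor Pharma AG → Crosswind Group plc (R3): 100% × 78% × 18% × 24% = 3.3696% of Orion Industries Corp.
Chain via Talon Capital LLC → Vantage Services GmbH → Ashford Mining NL (R3): 48% × 41% × 21% × 34% = 1.405152% of Orion Industries Corp.
Aggregating (R1): 3.3696% + 1.405152% = 4.774752%.

4.774752%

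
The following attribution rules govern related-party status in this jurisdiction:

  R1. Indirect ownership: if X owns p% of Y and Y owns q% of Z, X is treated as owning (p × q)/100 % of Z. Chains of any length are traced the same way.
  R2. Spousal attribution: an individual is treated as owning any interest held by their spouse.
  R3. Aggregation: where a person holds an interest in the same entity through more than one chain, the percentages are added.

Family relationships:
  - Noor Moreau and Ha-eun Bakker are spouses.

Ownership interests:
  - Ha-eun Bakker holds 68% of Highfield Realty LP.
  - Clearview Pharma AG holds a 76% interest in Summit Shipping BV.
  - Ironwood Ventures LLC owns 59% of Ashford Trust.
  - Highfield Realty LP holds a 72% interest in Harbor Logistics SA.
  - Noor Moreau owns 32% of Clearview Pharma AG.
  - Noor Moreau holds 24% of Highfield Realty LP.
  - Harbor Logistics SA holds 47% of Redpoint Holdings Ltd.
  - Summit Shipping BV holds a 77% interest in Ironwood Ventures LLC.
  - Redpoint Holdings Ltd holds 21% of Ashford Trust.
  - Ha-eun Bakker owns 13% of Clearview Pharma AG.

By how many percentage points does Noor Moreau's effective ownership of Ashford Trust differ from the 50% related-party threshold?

By spousal attribution (R2), Noor Moreau is treated as also owning Ha-eun Bakker's interest in Clearview Pharma AG, giving 32% + 13% = 45%.
By spousal attribution (R2), Noor Moreau is treated as also owning Ha-eun Bakker's interest in Highfield Realty LP, giving 24% + 68% = 92%.
Chain via Clearview Pharma AG → Summit Shipping BV → Ironwood Ventures LLC (R1): 45% × 76% × 77% × 59% = 15.53706% of Ashford Trust.
Chain via Highfield Realty LP → Harbor Logistics SA → Redpoint Holdings Ltd (R1): 92% × 72% × 47% × 21% = 6.537888% of Ashford Trust.
Aggregating (R3): 15.53706% + 6.537888% = 22.074948%.
22.074948% falls short of the 50% threshold by 27.925052 percentage points.

27.925052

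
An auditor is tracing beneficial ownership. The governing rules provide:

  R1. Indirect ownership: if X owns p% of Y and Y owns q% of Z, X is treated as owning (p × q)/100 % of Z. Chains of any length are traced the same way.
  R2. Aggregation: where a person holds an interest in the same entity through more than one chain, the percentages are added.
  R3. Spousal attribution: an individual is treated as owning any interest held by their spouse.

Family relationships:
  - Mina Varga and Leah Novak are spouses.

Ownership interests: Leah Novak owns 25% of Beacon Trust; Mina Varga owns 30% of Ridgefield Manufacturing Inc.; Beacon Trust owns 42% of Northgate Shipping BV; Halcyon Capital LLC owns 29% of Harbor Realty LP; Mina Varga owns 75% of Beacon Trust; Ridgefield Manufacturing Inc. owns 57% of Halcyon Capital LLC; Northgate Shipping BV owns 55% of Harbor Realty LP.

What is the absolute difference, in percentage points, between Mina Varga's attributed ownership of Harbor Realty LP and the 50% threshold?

21.941

By spousal attribution (R3), Mina Varga is treated as also owning Leah Novak's interest in Beacon Trust, giving 75% + 25% = 100%.
Chain via Ridgefield Manufacturing Inc. → Halcyon Capital LLC (R1): 30% × 57% × 29% = 4.959% of Harbor Realty LP.
Chain via Beacon Trust → Northgate Shipping BV (R1): 100% × 42% × 55% = 23.1% of Harbor Realty LP.
Aggregating (R2): 4.959% + 23.1% = 28.059%.
28.059% falls short of the 50% threshold by 21.941 percentage points.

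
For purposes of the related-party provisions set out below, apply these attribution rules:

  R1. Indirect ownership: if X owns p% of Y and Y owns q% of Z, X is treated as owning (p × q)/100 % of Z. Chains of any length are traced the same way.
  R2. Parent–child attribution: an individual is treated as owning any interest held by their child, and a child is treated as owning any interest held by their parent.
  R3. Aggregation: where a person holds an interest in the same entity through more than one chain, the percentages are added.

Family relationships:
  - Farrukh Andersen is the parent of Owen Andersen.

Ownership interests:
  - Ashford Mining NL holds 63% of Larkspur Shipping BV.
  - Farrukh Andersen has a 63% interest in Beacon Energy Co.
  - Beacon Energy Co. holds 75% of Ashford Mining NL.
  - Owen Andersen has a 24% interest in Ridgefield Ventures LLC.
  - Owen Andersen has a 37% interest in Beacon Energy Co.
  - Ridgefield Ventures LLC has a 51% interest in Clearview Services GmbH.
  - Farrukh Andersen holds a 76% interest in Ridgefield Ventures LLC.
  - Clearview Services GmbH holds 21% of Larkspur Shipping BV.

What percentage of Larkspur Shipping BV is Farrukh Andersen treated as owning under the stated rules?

57.96%

By parent–child attribution (R2), Farrukh Andersen is treated as also owning Owen Andersen's interest in Beacon Energy Co, giving 63% + 37% = 100%.
By parent–child attribution (R2), Farrukh Andersen is treated as also owning Owen Andersen's interest in Ridgefield Ventures LLC, giving 76% + 24% = 100%.
Chain via Beacon Energy Co. → Ashford Mining NL (R1): 100% × 75% × 63% = 47.25% of Larkspur Shipping BV.
Chain via Ridgefield Ventures LLC → Clearview Services GmbH (R1): 100% × 51% × 21% = 10.71% of Larkspur Shipping BV.
Aggregating (R3): 47.25% + 10.71% = 57.96%.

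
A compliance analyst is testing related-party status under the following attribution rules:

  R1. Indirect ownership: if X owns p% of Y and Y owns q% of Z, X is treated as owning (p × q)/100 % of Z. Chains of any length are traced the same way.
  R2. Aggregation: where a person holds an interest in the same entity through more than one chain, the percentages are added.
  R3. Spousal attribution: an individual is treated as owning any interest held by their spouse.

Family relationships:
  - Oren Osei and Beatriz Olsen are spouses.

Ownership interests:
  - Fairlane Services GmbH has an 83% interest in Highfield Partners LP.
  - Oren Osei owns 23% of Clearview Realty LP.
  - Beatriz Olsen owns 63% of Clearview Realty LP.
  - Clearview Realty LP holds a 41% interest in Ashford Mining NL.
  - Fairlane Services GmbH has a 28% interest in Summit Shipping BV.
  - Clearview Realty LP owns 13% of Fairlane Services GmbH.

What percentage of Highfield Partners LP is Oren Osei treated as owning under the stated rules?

By spousal attribution (R3), Oren Osei is treated as also owning Beatriz Olsen's interest in Clearview Realty LP, giving 23% + 63% = 86%.
Chain via Clearview Realty LP → Fairlane Services GmbH (R1): 86% × 13% × 83% = 9.2794% of Highfield Partners LP.

9.2794%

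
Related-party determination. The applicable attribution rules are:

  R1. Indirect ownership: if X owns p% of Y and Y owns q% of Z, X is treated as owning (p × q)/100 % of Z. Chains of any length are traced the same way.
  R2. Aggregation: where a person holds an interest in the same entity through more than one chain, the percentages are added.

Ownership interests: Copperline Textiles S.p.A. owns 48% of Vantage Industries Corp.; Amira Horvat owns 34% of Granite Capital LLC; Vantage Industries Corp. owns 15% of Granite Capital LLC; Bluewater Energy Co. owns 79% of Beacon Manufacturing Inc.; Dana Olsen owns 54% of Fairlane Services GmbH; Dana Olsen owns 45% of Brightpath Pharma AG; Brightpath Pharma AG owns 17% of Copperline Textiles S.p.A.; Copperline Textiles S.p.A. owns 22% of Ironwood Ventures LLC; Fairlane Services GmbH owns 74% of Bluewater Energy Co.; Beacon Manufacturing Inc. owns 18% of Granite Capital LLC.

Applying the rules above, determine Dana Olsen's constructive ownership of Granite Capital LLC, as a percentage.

Chain via Fairlane Services GmbH → Bluewater Energy Co. → Beacon Manufacturing Inc. (R1): 54% × 74% × 79% × 18% = 5.682312% of Granite Capital LLC.
Chain via Brightpath Pharma AG → Copperline Textiles S.p.A. → Vantage Industries Corp. (R1): 45% × 17% × 48% × 15% = 0.5508% of Granite Capital LLC.
Aggregating (R2): 5.682312% + 0.5508% = 6.233112%.

6.233112%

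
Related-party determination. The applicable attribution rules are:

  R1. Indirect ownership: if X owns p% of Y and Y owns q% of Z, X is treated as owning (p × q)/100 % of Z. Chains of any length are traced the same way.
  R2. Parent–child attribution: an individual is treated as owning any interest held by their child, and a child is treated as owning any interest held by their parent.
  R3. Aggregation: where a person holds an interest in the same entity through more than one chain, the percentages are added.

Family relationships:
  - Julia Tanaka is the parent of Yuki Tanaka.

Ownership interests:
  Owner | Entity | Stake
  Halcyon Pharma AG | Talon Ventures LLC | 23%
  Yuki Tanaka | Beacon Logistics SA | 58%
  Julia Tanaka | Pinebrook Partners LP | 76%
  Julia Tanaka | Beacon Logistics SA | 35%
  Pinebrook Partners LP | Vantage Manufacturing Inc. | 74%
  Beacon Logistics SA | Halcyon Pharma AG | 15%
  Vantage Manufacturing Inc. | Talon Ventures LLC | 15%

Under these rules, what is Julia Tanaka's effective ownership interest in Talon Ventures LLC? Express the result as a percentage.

By parent–child attribution (R2), Julia Tanaka is treated as also owning Yuki Tanaka's interest in Beacon Logistics SA, giving 35% + 58% = 93%.
Chain via Beacon Logistics SA → Halcyon Pharma AG (R1): 93% × 15% × 23% = 3.2085% of Talon Ventures LLC.
Chain via Pinebrook Partners LP → Vantage Manufacturing Inc. (R1): 76% × 74% × 15% = 8.436% of Talon Ventures LLC.
Aggregating (R3): 3.2085% + 8.436% = 11.6445%.

11.6445%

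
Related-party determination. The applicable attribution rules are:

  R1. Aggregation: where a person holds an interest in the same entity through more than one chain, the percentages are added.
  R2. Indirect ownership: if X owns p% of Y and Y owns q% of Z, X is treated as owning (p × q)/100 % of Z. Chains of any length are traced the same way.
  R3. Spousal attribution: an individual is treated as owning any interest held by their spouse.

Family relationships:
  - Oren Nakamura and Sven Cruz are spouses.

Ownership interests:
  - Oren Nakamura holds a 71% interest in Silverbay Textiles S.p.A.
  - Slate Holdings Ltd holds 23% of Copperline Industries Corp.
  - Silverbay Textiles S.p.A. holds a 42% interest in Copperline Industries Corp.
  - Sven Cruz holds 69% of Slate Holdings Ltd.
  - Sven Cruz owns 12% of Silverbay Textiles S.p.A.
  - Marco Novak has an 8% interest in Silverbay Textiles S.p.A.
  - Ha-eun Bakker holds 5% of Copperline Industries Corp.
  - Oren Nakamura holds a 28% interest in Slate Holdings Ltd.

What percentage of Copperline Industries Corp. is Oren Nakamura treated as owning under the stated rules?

57.17%

By spousal attribution (R3), Oren Nakamura is treated as also owning Sven Cruz's interest in Slate Holdings Ltd, giving 28% + 69% = 97%.
By spousal attribution (R3), Oren Nakamura is treated as also owning Sven Cruz's interest in Silverbay Textiles S.p.A, giving 71% + 12% = 83%.
Chain via Slate Holdings Ltd (R2): 97% × 23% = 22.31% of Copperline Industries Corp.
Chain via Silverbay Textiles S.p.A. (R2): 83% × 42% = 34.86% of Copperline Industries Corp.
Aggregating (R1): 22.31% + 34.86% = 57.17%.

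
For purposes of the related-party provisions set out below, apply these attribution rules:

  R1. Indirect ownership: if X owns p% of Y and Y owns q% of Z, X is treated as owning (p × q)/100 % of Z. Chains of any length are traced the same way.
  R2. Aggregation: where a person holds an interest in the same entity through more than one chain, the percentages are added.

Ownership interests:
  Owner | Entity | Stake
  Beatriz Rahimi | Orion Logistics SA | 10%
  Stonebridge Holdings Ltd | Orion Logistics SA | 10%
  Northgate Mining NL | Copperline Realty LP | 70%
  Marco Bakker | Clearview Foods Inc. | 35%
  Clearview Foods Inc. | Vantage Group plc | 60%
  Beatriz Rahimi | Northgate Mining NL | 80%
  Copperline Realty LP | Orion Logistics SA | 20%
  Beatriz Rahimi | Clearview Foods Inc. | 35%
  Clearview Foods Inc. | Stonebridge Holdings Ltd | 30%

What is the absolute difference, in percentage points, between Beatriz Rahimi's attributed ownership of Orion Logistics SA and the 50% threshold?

Chain via Clearview Foods Inc. → Stonebridge Holdings Ltd (R1): 35% × 30% × 10% = 1.05% of Orion Logistics SA.
Chain via Northgate Mining NL → Copperline Realty LP (R1): 80% × 70% × 20% = 11.2% of Orion Logistics SA.
Direct interest in Orion Logistics SA: 10%.
Aggregating (R2): 1.05% + 11.2% + 10% = 22.25%.
22.25% falls short of the 50% threshold by 27.75 percentage points.

27.75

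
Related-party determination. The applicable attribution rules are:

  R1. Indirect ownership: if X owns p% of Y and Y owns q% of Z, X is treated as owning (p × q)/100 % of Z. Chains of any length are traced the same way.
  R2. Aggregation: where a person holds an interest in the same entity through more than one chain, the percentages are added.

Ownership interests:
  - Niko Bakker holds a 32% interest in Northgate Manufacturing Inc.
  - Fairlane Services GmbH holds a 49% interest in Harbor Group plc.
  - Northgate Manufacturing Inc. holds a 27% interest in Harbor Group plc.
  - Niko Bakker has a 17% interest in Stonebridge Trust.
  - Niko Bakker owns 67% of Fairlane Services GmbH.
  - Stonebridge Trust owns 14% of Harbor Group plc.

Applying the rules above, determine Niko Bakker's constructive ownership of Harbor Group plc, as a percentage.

43.85%

Chain via Fairlane Services GmbH (R1): 67% × 49% = 32.83% of Harbor Group plc.
Chain via Stonebridge Trust (R1): 17% × 14% = 2.38% of Harbor Group plc.
Chain via Northgate Manufacturing Inc. (R1): 32% × 27% = 8.64% of Harbor Group plc.
Aggregating (R2): 32.83% + 2.38% + 8.64% = 43.85%.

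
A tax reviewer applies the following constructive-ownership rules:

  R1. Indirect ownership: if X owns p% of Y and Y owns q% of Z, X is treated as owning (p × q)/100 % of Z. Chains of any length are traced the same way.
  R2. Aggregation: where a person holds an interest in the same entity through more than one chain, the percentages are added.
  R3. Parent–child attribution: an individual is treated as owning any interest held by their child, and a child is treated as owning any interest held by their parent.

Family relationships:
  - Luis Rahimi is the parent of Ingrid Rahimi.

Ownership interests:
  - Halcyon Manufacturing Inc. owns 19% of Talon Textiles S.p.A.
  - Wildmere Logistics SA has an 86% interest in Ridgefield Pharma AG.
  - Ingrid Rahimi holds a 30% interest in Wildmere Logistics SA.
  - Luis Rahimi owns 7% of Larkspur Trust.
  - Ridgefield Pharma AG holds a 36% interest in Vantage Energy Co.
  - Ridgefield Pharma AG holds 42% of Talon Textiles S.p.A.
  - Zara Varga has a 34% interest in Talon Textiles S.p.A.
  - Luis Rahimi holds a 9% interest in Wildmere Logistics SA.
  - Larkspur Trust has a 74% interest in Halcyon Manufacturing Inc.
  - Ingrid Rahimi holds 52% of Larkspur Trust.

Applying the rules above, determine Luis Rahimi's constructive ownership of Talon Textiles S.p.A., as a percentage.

22.3822%

By parent–child attribution (R3), Luis Rahimi is treated as also owning Ingrid Rahimi's interest in Larkspur Trust, giving 7% + 52% = 59%.
By parent–child attribution (R3), Luis Rahimi is treated as also owning Ingrid Rahimi's interest in Wildmere Logistics SA, giving 9% + 30% = 39%.
Chain via Larkspur Trust → Halcyon Manufacturing Inc. (R1): 59% × 74% × 19% = 8.2954% of Talon Textiles S.p.A.
Chain via Wildmere Logistics SA → Ridgefield Pharma AG (R1): 39% × 86% × 42% = 14.0868% of Talon Textiles S.p.A.
Aggregating (R2): 8.2954% + 14.0868% = 22.3822%.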